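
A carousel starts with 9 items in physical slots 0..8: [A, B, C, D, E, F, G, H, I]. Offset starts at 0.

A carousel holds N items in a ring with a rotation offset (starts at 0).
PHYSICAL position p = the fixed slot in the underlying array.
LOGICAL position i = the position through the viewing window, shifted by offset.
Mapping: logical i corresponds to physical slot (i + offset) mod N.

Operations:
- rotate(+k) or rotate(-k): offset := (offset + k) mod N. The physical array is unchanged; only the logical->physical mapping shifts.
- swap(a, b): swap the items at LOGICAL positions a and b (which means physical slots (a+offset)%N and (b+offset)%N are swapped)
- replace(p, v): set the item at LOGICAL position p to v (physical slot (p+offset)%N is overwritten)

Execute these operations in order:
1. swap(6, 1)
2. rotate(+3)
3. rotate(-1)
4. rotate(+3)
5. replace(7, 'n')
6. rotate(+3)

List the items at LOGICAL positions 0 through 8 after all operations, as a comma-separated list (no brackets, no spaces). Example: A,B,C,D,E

Answer: I,A,G,C,n,E,F,B,H

Derivation:
After op 1 (swap(6, 1)): offset=0, physical=[A,G,C,D,E,F,B,H,I], logical=[A,G,C,D,E,F,B,H,I]
After op 2 (rotate(+3)): offset=3, physical=[A,G,C,D,E,F,B,H,I], logical=[D,E,F,B,H,I,A,G,C]
After op 3 (rotate(-1)): offset=2, physical=[A,G,C,D,E,F,B,H,I], logical=[C,D,E,F,B,H,I,A,G]
After op 4 (rotate(+3)): offset=5, physical=[A,G,C,D,E,F,B,H,I], logical=[F,B,H,I,A,G,C,D,E]
After op 5 (replace(7, 'n')): offset=5, physical=[A,G,C,n,E,F,B,H,I], logical=[F,B,H,I,A,G,C,n,E]
After op 6 (rotate(+3)): offset=8, physical=[A,G,C,n,E,F,B,H,I], logical=[I,A,G,C,n,E,F,B,H]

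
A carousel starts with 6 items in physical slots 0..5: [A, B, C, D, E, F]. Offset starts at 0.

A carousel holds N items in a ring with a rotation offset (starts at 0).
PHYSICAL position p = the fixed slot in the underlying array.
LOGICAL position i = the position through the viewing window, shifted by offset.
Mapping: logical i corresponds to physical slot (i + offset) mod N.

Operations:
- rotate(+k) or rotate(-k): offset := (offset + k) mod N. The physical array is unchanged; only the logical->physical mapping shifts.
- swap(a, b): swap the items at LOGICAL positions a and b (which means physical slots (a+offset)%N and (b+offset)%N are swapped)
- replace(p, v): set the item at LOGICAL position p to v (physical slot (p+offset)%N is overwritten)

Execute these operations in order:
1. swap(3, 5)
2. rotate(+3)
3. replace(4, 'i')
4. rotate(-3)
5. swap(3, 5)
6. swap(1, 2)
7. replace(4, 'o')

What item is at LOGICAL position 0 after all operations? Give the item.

Answer: A

Derivation:
After op 1 (swap(3, 5)): offset=0, physical=[A,B,C,F,E,D], logical=[A,B,C,F,E,D]
After op 2 (rotate(+3)): offset=3, physical=[A,B,C,F,E,D], logical=[F,E,D,A,B,C]
After op 3 (replace(4, 'i')): offset=3, physical=[A,i,C,F,E,D], logical=[F,E,D,A,i,C]
After op 4 (rotate(-3)): offset=0, physical=[A,i,C,F,E,D], logical=[A,i,C,F,E,D]
After op 5 (swap(3, 5)): offset=0, physical=[A,i,C,D,E,F], logical=[A,i,C,D,E,F]
After op 6 (swap(1, 2)): offset=0, physical=[A,C,i,D,E,F], logical=[A,C,i,D,E,F]
After op 7 (replace(4, 'o')): offset=0, physical=[A,C,i,D,o,F], logical=[A,C,i,D,o,F]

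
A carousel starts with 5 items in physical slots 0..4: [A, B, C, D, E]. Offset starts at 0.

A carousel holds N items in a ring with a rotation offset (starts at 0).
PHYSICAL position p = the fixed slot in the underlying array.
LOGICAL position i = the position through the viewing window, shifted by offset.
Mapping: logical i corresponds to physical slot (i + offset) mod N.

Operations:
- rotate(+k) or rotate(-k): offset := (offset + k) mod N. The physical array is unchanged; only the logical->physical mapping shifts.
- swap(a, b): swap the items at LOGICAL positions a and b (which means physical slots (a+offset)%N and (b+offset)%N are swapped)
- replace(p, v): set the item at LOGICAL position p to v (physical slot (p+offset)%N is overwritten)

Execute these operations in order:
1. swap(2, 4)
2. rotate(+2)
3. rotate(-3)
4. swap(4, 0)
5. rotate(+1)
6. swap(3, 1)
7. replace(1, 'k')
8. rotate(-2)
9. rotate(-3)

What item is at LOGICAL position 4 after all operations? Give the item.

Answer: D

Derivation:
After op 1 (swap(2, 4)): offset=0, physical=[A,B,E,D,C], logical=[A,B,E,D,C]
After op 2 (rotate(+2)): offset=2, physical=[A,B,E,D,C], logical=[E,D,C,A,B]
After op 3 (rotate(-3)): offset=4, physical=[A,B,E,D,C], logical=[C,A,B,E,D]
After op 4 (swap(4, 0)): offset=4, physical=[A,B,E,C,D], logical=[D,A,B,E,C]
After op 5 (rotate(+1)): offset=0, physical=[A,B,E,C,D], logical=[A,B,E,C,D]
After op 6 (swap(3, 1)): offset=0, physical=[A,C,E,B,D], logical=[A,C,E,B,D]
After op 7 (replace(1, 'k')): offset=0, physical=[A,k,E,B,D], logical=[A,k,E,B,D]
After op 8 (rotate(-2)): offset=3, physical=[A,k,E,B,D], logical=[B,D,A,k,E]
After op 9 (rotate(-3)): offset=0, physical=[A,k,E,B,D], logical=[A,k,E,B,D]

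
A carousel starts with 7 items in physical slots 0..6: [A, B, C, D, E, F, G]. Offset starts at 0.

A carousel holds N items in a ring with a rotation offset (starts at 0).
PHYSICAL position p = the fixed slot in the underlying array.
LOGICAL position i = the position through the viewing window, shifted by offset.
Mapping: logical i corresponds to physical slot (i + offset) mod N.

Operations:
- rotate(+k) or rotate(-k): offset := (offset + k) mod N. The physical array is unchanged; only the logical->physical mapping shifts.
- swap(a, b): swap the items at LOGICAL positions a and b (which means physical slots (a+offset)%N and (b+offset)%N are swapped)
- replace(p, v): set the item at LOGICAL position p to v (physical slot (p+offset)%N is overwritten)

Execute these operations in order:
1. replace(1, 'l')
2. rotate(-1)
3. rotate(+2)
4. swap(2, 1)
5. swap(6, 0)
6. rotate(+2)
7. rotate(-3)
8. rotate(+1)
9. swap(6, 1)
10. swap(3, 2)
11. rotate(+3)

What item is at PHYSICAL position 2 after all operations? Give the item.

After op 1 (replace(1, 'l')): offset=0, physical=[A,l,C,D,E,F,G], logical=[A,l,C,D,E,F,G]
After op 2 (rotate(-1)): offset=6, physical=[A,l,C,D,E,F,G], logical=[G,A,l,C,D,E,F]
After op 3 (rotate(+2)): offset=1, physical=[A,l,C,D,E,F,G], logical=[l,C,D,E,F,G,A]
After op 4 (swap(2, 1)): offset=1, physical=[A,l,D,C,E,F,G], logical=[l,D,C,E,F,G,A]
After op 5 (swap(6, 0)): offset=1, physical=[l,A,D,C,E,F,G], logical=[A,D,C,E,F,G,l]
After op 6 (rotate(+2)): offset=3, physical=[l,A,D,C,E,F,G], logical=[C,E,F,G,l,A,D]
After op 7 (rotate(-3)): offset=0, physical=[l,A,D,C,E,F,G], logical=[l,A,D,C,E,F,G]
After op 8 (rotate(+1)): offset=1, physical=[l,A,D,C,E,F,G], logical=[A,D,C,E,F,G,l]
After op 9 (swap(6, 1)): offset=1, physical=[D,A,l,C,E,F,G], logical=[A,l,C,E,F,G,D]
After op 10 (swap(3, 2)): offset=1, physical=[D,A,l,E,C,F,G], logical=[A,l,E,C,F,G,D]
After op 11 (rotate(+3)): offset=4, physical=[D,A,l,E,C,F,G], logical=[C,F,G,D,A,l,E]

Answer: l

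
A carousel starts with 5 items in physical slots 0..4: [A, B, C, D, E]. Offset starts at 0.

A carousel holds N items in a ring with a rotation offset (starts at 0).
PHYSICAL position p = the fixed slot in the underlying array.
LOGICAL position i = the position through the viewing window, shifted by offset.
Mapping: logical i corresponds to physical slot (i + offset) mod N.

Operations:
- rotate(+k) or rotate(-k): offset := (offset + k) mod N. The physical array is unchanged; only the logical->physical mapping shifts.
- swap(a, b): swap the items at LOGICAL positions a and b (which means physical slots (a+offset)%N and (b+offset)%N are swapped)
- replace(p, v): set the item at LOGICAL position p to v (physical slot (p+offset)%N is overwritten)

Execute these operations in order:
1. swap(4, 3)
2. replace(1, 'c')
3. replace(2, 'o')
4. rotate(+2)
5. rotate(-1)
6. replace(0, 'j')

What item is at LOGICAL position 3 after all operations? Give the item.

Answer: D

Derivation:
After op 1 (swap(4, 3)): offset=0, physical=[A,B,C,E,D], logical=[A,B,C,E,D]
After op 2 (replace(1, 'c')): offset=0, physical=[A,c,C,E,D], logical=[A,c,C,E,D]
After op 3 (replace(2, 'o')): offset=0, physical=[A,c,o,E,D], logical=[A,c,o,E,D]
After op 4 (rotate(+2)): offset=2, physical=[A,c,o,E,D], logical=[o,E,D,A,c]
After op 5 (rotate(-1)): offset=1, physical=[A,c,o,E,D], logical=[c,o,E,D,A]
After op 6 (replace(0, 'j')): offset=1, physical=[A,j,o,E,D], logical=[j,o,E,D,A]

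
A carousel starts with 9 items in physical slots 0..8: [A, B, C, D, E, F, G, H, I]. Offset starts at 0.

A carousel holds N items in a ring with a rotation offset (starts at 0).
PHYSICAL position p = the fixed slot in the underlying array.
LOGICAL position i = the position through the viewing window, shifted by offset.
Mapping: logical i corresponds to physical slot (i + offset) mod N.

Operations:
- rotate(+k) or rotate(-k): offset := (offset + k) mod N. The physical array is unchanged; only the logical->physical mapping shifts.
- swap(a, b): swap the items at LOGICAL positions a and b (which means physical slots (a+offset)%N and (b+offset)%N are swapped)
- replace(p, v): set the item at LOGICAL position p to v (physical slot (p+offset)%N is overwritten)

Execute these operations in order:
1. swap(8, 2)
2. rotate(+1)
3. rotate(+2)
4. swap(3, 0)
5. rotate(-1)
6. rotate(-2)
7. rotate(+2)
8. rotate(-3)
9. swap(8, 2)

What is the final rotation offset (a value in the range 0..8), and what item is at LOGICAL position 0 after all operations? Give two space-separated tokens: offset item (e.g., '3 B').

Answer: 8 C

Derivation:
After op 1 (swap(8, 2)): offset=0, physical=[A,B,I,D,E,F,G,H,C], logical=[A,B,I,D,E,F,G,H,C]
After op 2 (rotate(+1)): offset=1, physical=[A,B,I,D,E,F,G,H,C], logical=[B,I,D,E,F,G,H,C,A]
After op 3 (rotate(+2)): offset=3, physical=[A,B,I,D,E,F,G,H,C], logical=[D,E,F,G,H,C,A,B,I]
After op 4 (swap(3, 0)): offset=3, physical=[A,B,I,G,E,F,D,H,C], logical=[G,E,F,D,H,C,A,B,I]
After op 5 (rotate(-1)): offset=2, physical=[A,B,I,G,E,F,D,H,C], logical=[I,G,E,F,D,H,C,A,B]
After op 6 (rotate(-2)): offset=0, physical=[A,B,I,G,E,F,D,H,C], logical=[A,B,I,G,E,F,D,H,C]
After op 7 (rotate(+2)): offset=2, physical=[A,B,I,G,E,F,D,H,C], logical=[I,G,E,F,D,H,C,A,B]
After op 8 (rotate(-3)): offset=8, physical=[A,B,I,G,E,F,D,H,C], logical=[C,A,B,I,G,E,F,D,H]
After op 9 (swap(8, 2)): offset=8, physical=[A,H,I,G,E,F,D,B,C], logical=[C,A,H,I,G,E,F,D,B]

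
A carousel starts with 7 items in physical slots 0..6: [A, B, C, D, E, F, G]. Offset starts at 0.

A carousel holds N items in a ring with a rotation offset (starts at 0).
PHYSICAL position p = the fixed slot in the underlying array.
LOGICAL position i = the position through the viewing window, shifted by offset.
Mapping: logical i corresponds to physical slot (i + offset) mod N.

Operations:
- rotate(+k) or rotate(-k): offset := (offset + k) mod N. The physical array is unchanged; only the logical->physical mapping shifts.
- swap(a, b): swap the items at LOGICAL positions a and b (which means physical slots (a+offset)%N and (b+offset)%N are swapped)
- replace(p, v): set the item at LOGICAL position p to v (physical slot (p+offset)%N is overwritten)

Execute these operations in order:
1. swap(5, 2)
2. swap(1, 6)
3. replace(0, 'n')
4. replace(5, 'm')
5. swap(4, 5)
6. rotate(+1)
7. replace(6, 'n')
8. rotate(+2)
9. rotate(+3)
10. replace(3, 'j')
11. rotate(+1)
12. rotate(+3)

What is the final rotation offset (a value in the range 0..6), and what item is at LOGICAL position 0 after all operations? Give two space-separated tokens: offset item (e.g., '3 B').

After op 1 (swap(5, 2)): offset=0, physical=[A,B,F,D,E,C,G], logical=[A,B,F,D,E,C,G]
After op 2 (swap(1, 6)): offset=0, physical=[A,G,F,D,E,C,B], logical=[A,G,F,D,E,C,B]
After op 3 (replace(0, 'n')): offset=0, physical=[n,G,F,D,E,C,B], logical=[n,G,F,D,E,C,B]
After op 4 (replace(5, 'm')): offset=0, physical=[n,G,F,D,E,m,B], logical=[n,G,F,D,E,m,B]
After op 5 (swap(4, 5)): offset=0, physical=[n,G,F,D,m,E,B], logical=[n,G,F,D,m,E,B]
After op 6 (rotate(+1)): offset=1, physical=[n,G,F,D,m,E,B], logical=[G,F,D,m,E,B,n]
After op 7 (replace(6, 'n')): offset=1, physical=[n,G,F,D,m,E,B], logical=[G,F,D,m,E,B,n]
After op 8 (rotate(+2)): offset=3, physical=[n,G,F,D,m,E,B], logical=[D,m,E,B,n,G,F]
After op 9 (rotate(+3)): offset=6, physical=[n,G,F,D,m,E,B], logical=[B,n,G,F,D,m,E]
After op 10 (replace(3, 'j')): offset=6, physical=[n,G,j,D,m,E,B], logical=[B,n,G,j,D,m,E]
After op 11 (rotate(+1)): offset=0, physical=[n,G,j,D,m,E,B], logical=[n,G,j,D,m,E,B]
After op 12 (rotate(+3)): offset=3, physical=[n,G,j,D,m,E,B], logical=[D,m,E,B,n,G,j]

Answer: 3 D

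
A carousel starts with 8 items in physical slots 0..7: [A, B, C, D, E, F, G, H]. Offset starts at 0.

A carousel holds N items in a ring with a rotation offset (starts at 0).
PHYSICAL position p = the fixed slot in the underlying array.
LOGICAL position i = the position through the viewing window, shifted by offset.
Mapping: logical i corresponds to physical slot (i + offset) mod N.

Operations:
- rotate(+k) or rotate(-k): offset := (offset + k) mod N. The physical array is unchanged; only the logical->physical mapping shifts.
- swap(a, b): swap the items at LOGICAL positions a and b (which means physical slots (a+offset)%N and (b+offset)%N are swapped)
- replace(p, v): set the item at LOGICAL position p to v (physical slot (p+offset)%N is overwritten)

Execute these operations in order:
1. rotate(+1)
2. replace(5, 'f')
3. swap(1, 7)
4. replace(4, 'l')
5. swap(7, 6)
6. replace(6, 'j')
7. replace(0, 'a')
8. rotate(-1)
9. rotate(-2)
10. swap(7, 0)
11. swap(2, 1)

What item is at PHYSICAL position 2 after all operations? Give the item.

Answer: A

Derivation:
After op 1 (rotate(+1)): offset=1, physical=[A,B,C,D,E,F,G,H], logical=[B,C,D,E,F,G,H,A]
After op 2 (replace(5, 'f')): offset=1, physical=[A,B,C,D,E,F,f,H], logical=[B,C,D,E,F,f,H,A]
After op 3 (swap(1, 7)): offset=1, physical=[C,B,A,D,E,F,f,H], logical=[B,A,D,E,F,f,H,C]
After op 4 (replace(4, 'l')): offset=1, physical=[C,B,A,D,E,l,f,H], logical=[B,A,D,E,l,f,H,C]
After op 5 (swap(7, 6)): offset=1, physical=[H,B,A,D,E,l,f,C], logical=[B,A,D,E,l,f,C,H]
After op 6 (replace(6, 'j')): offset=1, physical=[H,B,A,D,E,l,f,j], logical=[B,A,D,E,l,f,j,H]
After op 7 (replace(0, 'a')): offset=1, physical=[H,a,A,D,E,l,f,j], logical=[a,A,D,E,l,f,j,H]
After op 8 (rotate(-1)): offset=0, physical=[H,a,A,D,E,l,f,j], logical=[H,a,A,D,E,l,f,j]
After op 9 (rotate(-2)): offset=6, physical=[H,a,A,D,E,l,f,j], logical=[f,j,H,a,A,D,E,l]
After op 10 (swap(7, 0)): offset=6, physical=[H,a,A,D,E,f,l,j], logical=[l,j,H,a,A,D,E,f]
After op 11 (swap(2, 1)): offset=6, physical=[j,a,A,D,E,f,l,H], logical=[l,H,j,a,A,D,E,f]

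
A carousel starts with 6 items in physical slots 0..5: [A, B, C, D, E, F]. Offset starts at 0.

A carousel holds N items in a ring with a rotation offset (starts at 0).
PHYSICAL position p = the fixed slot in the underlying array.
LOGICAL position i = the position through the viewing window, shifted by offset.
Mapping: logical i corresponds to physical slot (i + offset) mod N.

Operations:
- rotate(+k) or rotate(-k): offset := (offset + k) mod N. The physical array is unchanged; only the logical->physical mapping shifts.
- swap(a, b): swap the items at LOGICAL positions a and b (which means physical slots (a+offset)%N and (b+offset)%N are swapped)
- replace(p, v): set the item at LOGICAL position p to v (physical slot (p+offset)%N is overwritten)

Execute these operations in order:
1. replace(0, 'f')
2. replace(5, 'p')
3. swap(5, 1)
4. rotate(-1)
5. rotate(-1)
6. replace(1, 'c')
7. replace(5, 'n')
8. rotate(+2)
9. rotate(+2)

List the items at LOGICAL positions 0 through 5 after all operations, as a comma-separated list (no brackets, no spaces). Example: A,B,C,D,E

Answer: C,n,E,c,f,p

Derivation:
After op 1 (replace(0, 'f')): offset=0, physical=[f,B,C,D,E,F], logical=[f,B,C,D,E,F]
After op 2 (replace(5, 'p')): offset=0, physical=[f,B,C,D,E,p], logical=[f,B,C,D,E,p]
After op 3 (swap(5, 1)): offset=0, physical=[f,p,C,D,E,B], logical=[f,p,C,D,E,B]
After op 4 (rotate(-1)): offset=5, physical=[f,p,C,D,E,B], logical=[B,f,p,C,D,E]
After op 5 (rotate(-1)): offset=4, physical=[f,p,C,D,E,B], logical=[E,B,f,p,C,D]
After op 6 (replace(1, 'c')): offset=4, physical=[f,p,C,D,E,c], logical=[E,c,f,p,C,D]
After op 7 (replace(5, 'n')): offset=4, physical=[f,p,C,n,E,c], logical=[E,c,f,p,C,n]
After op 8 (rotate(+2)): offset=0, physical=[f,p,C,n,E,c], logical=[f,p,C,n,E,c]
After op 9 (rotate(+2)): offset=2, physical=[f,p,C,n,E,c], logical=[C,n,E,c,f,p]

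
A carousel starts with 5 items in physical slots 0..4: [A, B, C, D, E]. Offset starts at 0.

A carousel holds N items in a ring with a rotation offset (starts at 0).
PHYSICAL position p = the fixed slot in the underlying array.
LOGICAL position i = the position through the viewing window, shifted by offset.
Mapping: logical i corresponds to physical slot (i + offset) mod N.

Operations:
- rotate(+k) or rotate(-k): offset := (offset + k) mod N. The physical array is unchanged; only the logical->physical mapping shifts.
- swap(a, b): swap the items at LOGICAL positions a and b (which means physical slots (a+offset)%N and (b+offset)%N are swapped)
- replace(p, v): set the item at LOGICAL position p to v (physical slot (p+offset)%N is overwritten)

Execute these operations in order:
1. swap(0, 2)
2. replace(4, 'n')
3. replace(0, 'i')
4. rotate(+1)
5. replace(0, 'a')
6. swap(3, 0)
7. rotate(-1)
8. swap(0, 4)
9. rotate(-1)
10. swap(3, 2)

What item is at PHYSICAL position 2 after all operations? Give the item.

Answer: n

Derivation:
After op 1 (swap(0, 2)): offset=0, physical=[C,B,A,D,E], logical=[C,B,A,D,E]
After op 2 (replace(4, 'n')): offset=0, physical=[C,B,A,D,n], logical=[C,B,A,D,n]
After op 3 (replace(0, 'i')): offset=0, physical=[i,B,A,D,n], logical=[i,B,A,D,n]
After op 4 (rotate(+1)): offset=1, physical=[i,B,A,D,n], logical=[B,A,D,n,i]
After op 5 (replace(0, 'a')): offset=1, physical=[i,a,A,D,n], logical=[a,A,D,n,i]
After op 6 (swap(3, 0)): offset=1, physical=[i,n,A,D,a], logical=[n,A,D,a,i]
After op 7 (rotate(-1)): offset=0, physical=[i,n,A,D,a], logical=[i,n,A,D,a]
After op 8 (swap(0, 4)): offset=0, physical=[a,n,A,D,i], logical=[a,n,A,D,i]
After op 9 (rotate(-1)): offset=4, physical=[a,n,A,D,i], logical=[i,a,n,A,D]
After op 10 (swap(3, 2)): offset=4, physical=[a,A,n,D,i], logical=[i,a,A,n,D]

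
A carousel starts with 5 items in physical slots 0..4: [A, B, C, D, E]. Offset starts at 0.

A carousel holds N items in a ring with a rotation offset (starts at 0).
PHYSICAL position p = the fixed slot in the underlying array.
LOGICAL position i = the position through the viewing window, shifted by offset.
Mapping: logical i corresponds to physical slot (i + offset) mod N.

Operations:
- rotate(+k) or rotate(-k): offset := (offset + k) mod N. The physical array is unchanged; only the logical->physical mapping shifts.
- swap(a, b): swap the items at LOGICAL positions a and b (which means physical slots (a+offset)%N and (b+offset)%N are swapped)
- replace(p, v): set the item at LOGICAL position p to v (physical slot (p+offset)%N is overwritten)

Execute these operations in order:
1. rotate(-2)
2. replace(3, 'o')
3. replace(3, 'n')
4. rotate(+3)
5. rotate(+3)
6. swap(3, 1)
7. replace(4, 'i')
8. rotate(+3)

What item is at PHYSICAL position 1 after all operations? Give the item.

Answer: n

Derivation:
After op 1 (rotate(-2)): offset=3, physical=[A,B,C,D,E], logical=[D,E,A,B,C]
After op 2 (replace(3, 'o')): offset=3, physical=[A,o,C,D,E], logical=[D,E,A,o,C]
After op 3 (replace(3, 'n')): offset=3, physical=[A,n,C,D,E], logical=[D,E,A,n,C]
After op 4 (rotate(+3)): offset=1, physical=[A,n,C,D,E], logical=[n,C,D,E,A]
After op 5 (rotate(+3)): offset=4, physical=[A,n,C,D,E], logical=[E,A,n,C,D]
After op 6 (swap(3, 1)): offset=4, physical=[C,n,A,D,E], logical=[E,C,n,A,D]
After op 7 (replace(4, 'i')): offset=4, physical=[C,n,A,i,E], logical=[E,C,n,A,i]
After op 8 (rotate(+3)): offset=2, physical=[C,n,A,i,E], logical=[A,i,E,C,n]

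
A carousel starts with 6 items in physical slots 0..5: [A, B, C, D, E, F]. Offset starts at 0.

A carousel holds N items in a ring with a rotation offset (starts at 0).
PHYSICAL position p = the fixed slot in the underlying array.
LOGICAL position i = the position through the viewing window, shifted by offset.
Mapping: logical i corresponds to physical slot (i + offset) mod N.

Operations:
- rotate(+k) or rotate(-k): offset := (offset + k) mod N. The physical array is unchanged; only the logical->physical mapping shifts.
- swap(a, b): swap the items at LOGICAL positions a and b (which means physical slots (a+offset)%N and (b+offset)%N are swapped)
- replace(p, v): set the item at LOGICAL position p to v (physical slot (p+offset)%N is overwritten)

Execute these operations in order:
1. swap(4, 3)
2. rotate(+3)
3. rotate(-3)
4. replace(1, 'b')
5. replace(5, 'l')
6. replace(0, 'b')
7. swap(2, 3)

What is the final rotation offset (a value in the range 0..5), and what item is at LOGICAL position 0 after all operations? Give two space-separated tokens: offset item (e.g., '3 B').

After op 1 (swap(4, 3)): offset=0, physical=[A,B,C,E,D,F], logical=[A,B,C,E,D,F]
After op 2 (rotate(+3)): offset=3, physical=[A,B,C,E,D,F], logical=[E,D,F,A,B,C]
After op 3 (rotate(-3)): offset=0, physical=[A,B,C,E,D,F], logical=[A,B,C,E,D,F]
After op 4 (replace(1, 'b')): offset=0, physical=[A,b,C,E,D,F], logical=[A,b,C,E,D,F]
After op 5 (replace(5, 'l')): offset=0, physical=[A,b,C,E,D,l], logical=[A,b,C,E,D,l]
After op 6 (replace(0, 'b')): offset=0, physical=[b,b,C,E,D,l], logical=[b,b,C,E,D,l]
After op 7 (swap(2, 3)): offset=0, physical=[b,b,E,C,D,l], logical=[b,b,E,C,D,l]

Answer: 0 b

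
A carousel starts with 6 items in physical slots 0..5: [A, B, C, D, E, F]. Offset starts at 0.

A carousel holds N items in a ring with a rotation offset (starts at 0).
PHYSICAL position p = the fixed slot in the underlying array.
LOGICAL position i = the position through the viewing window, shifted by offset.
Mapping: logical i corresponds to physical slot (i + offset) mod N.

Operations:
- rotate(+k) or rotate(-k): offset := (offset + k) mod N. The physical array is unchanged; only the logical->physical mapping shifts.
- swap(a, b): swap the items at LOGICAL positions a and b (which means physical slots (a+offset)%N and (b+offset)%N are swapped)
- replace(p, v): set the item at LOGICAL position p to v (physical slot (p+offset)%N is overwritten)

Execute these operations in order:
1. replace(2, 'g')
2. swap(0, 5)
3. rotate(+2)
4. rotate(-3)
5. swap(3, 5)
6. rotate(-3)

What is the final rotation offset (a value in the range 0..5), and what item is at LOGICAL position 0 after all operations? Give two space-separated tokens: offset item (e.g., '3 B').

After op 1 (replace(2, 'g')): offset=0, physical=[A,B,g,D,E,F], logical=[A,B,g,D,E,F]
After op 2 (swap(0, 5)): offset=0, physical=[F,B,g,D,E,A], logical=[F,B,g,D,E,A]
After op 3 (rotate(+2)): offset=2, physical=[F,B,g,D,E,A], logical=[g,D,E,A,F,B]
After op 4 (rotate(-3)): offset=5, physical=[F,B,g,D,E,A], logical=[A,F,B,g,D,E]
After op 5 (swap(3, 5)): offset=5, physical=[F,B,E,D,g,A], logical=[A,F,B,E,D,g]
After op 6 (rotate(-3)): offset=2, physical=[F,B,E,D,g,A], logical=[E,D,g,A,F,B]

Answer: 2 E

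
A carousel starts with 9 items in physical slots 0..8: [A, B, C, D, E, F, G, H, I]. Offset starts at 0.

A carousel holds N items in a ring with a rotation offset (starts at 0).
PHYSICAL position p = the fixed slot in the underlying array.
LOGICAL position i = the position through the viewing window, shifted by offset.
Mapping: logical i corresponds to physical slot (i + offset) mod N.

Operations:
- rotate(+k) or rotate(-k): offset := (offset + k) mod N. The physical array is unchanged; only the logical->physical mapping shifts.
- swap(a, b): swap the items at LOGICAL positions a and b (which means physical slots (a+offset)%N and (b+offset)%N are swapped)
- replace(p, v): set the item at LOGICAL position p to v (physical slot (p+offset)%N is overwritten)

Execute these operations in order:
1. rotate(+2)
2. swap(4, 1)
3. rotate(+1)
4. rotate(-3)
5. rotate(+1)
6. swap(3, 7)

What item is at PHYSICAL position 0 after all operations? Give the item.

Answer: A

Derivation:
After op 1 (rotate(+2)): offset=2, physical=[A,B,C,D,E,F,G,H,I], logical=[C,D,E,F,G,H,I,A,B]
After op 2 (swap(4, 1)): offset=2, physical=[A,B,C,G,E,F,D,H,I], logical=[C,G,E,F,D,H,I,A,B]
After op 3 (rotate(+1)): offset=3, physical=[A,B,C,G,E,F,D,H,I], logical=[G,E,F,D,H,I,A,B,C]
After op 4 (rotate(-3)): offset=0, physical=[A,B,C,G,E,F,D,H,I], logical=[A,B,C,G,E,F,D,H,I]
After op 5 (rotate(+1)): offset=1, physical=[A,B,C,G,E,F,D,H,I], logical=[B,C,G,E,F,D,H,I,A]
After op 6 (swap(3, 7)): offset=1, physical=[A,B,C,G,I,F,D,H,E], logical=[B,C,G,I,F,D,H,E,A]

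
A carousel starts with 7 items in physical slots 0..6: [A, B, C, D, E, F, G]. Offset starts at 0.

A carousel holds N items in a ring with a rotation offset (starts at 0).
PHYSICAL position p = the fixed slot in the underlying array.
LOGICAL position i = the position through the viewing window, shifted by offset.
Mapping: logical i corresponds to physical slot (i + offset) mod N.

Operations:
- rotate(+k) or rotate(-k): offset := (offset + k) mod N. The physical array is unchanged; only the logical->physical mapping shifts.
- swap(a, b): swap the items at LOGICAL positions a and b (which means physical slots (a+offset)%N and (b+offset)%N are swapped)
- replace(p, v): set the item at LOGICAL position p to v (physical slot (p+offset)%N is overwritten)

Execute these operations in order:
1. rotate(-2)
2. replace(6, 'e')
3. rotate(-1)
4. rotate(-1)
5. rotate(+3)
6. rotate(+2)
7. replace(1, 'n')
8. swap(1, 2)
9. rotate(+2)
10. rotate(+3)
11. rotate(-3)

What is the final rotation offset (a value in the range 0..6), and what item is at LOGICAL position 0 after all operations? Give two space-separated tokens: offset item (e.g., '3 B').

After op 1 (rotate(-2)): offset=5, physical=[A,B,C,D,E,F,G], logical=[F,G,A,B,C,D,E]
After op 2 (replace(6, 'e')): offset=5, physical=[A,B,C,D,e,F,G], logical=[F,G,A,B,C,D,e]
After op 3 (rotate(-1)): offset=4, physical=[A,B,C,D,e,F,G], logical=[e,F,G,A,B,C,D]
After op 4 (rotate(-1)): offset=3, physical=[A,B,C,D,e,F,G], logical=[D,e,F,G,A,B,C]
After op 5 (rotate(+3)): offset=6, physical=[A,B,C,D,e,F,G], logical=[G,A,B,C,D,e,F]
After op 6 (rotate(+2)): offset=1, physical=[A,B,C,D,e,F,G], logical=[B,C,D,e,F,G,A]
After op 7 (replace(1, 'n')): offset=1, physical=[A,B,n,D,e,F,G], logical=[B,n,D,e,F,G,A]
After op 8 (swap(1, 2)): offset=1, physical=[A,B,D,n,e,F,G], logical=[B,D,n,e,F,G,A]
After op 9 (rotate(+2)): offset=3, physical=[A,B,D,n,e,F,G], logical=[n,e,F,G,A,B,D]
After op 10 (rotate(+3)): offset=6, physical=[A,B,D,n,e,F,G], logical=[G,A,B,D,n,e,F]
After op 11 (rotate(-3)): offset=3, physical=[A,B,D,n,e,F,G], logical=[n,e,F,G,A,B,D]

Answer: 3 n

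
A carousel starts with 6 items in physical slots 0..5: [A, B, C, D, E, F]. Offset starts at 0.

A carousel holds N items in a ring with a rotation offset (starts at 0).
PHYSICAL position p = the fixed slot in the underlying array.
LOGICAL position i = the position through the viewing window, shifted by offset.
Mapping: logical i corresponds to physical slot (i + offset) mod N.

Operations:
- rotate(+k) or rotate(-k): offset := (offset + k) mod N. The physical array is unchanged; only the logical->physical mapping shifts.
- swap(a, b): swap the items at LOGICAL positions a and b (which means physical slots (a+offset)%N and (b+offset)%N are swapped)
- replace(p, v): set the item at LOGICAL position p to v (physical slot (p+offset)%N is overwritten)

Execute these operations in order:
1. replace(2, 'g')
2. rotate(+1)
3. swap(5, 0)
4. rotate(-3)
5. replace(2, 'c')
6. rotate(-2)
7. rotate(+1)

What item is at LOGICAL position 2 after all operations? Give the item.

After op 1 (replace(2, 'g')): offset=0, physical=[A,B,g,D,E,F], logical=[A,B,g,D,E,F]
After op 2 (rotate(+1)): offset=1, physical=[A,B,g,D,E,F], logical=[B,g,D,E,F,A]
After op 3 (swap(5, 0)): offset=1, physical=[B,A,g,D,E,F], logical=[A,g,D,E,F,B]
After op 4 (rotate(-3)): offset=4, physical=[B,A,g,D,E,F], logical=[E,F,B,A,g,D]
After op 5 (replace(2, 'c')): offset=4, physical=[c,A,g,D,E,F], logical=[E,F,c,A,g,D]
After op 6 (rotate(-2)): offset=2, physical=[c,A,g,D,E,F], logical=[g,D,E,F,c,A]
After op 7 (rotate(+1)): offset=3, physical=[c,A,g,D,E,F], logical=[D,E,F,c,A,g]

Answer: F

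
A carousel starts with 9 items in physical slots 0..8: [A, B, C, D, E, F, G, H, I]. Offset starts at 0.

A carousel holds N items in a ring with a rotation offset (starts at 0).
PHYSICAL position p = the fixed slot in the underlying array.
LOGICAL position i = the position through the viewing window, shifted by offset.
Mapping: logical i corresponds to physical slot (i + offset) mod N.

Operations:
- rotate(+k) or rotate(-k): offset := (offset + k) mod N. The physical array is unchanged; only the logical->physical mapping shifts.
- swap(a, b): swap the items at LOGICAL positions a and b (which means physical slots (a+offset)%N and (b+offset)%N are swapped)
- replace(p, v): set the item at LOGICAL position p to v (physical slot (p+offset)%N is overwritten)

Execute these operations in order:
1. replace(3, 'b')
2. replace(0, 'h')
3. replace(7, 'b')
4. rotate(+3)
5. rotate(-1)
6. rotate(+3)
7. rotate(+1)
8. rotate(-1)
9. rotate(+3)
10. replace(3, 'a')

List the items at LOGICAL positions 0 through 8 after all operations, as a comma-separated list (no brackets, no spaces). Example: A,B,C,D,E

Answer: I,h,B,a,b,E,F,G,b

Derivation:
After op 1 (replace(3, 'b')): offset=0, physical=[A,B,C,b,E,F,G,H,I], logical=[A,B,C,b,E,F,G,H,I]
After op 2 (replace(0, 'h')): offset=0, physical=[h,B,C,b,E,F,G,H,I], logical=[h,B,C,b,E,F,G,H,I]
After op 3 (replace(7, 'b')): offset=0, physical=[h,B,C,b,E,F,G,b,I], logical=[h,B,C,b,E,F,G,b,I]
After op 4 (rotate(+3)): offset=3, physical=[h,B,C,b,E,F,G,b,I], logical=[b,E,F,G,b,I,h,B,C]
After op 5 (rotate(-1)): offset=2, physical=[h,B,C,b,E,F,G,b,I], logical=[C,b,E,F,G,b,I,h,B]
After op 6 (rotate(+3)): offset=5, physical=[h,B,C,b,E,F,G,b,I], logical=[F,G,b,I,h,B,C,b,E]
After op 7 (rotate(+1)): offset=6, physical=[h,B,C,b,E,F,G,b,I], logical=[G,b,I,h,B,C,b,E,F]
After op 8 (rotate(-1)): offset=5, physical=[h,B,C,b,E,F,G,b,I], logical=[F,G,b,I,h,B,C,b,E]
After op 9 (rotate(+3)): offset=8, physical=[h,B,C,b,E,F,G,b,I], logical=[I,h,B,C,b,E,F,G,b]
After op 10 (replace(3, 'a')): offset=8, physical=[h,B,a,b,E,F,G,b,I], logical=[I,h,B,a,b,E,F,G,b]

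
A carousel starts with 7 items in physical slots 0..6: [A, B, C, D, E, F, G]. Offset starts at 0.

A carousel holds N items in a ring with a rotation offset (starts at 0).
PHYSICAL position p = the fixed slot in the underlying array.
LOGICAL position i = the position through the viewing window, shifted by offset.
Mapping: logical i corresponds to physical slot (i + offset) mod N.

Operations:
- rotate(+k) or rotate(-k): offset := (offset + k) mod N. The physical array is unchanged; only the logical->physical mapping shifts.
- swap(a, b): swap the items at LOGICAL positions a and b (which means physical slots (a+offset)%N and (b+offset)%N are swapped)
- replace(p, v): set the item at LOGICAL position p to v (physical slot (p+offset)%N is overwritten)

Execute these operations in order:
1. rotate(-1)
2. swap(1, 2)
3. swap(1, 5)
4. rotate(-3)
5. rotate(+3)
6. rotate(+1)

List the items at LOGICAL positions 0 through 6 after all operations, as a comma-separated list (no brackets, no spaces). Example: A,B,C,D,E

After op 1 (rotate(-1)): offset=6, physical=[A,B,C,D,E,F,G], logical=[G,A,B,C,D,E,F]
After op 2 (swap(1, 2)): offset=6, physical=[B,A,C,D,E,F,G], logical=[G,B,A,C,D,E,F]
After op 3 (swap(1, 5)): offset=6, physical=[E,A,C,D,B,F,G], logical=[G,E,A,C,D,B,F]
After op 4 (rotate(-3)): offset=3, physical=[E,A,C,D,B,F,G], logical=[D,B,F,G,E,A,C]
After op 5 (rotate(+3)): offset=6, physical=[E,A,C,D,B,F,G], logical=[G,E,A,C,D,B,F]
After op 6 (rotate(+1)): offset=0, physical=[E,A,C,D,B,F,G], logical=[E,A,C,D,B,F,G]

Answer: E,A,C,D,B,F,G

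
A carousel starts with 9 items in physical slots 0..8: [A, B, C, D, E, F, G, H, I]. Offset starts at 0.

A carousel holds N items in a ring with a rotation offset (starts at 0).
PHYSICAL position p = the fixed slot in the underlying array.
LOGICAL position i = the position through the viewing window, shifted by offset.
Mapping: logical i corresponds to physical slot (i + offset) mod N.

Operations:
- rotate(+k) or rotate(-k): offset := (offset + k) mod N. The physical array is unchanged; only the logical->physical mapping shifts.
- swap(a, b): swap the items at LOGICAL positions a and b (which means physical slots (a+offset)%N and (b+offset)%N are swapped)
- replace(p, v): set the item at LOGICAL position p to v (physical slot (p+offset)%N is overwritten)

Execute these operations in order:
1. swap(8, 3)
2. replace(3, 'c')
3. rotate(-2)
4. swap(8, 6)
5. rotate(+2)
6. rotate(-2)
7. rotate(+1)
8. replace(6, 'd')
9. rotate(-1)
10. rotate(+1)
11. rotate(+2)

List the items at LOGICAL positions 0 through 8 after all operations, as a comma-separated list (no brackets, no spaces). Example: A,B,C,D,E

Answer: B,C,c,G,d,E,H,D,A

Derivation:
After op 1 (swap(8, 3)): offset=0, physical=[A,B,C,I,E,F,G,H,D], logical=[A,B,C,I,E,F,G,H,D]
After op 2 (replace(3, 'c')): offset=0, physical=[A,B,C,c,E,F,G,H,D], logical=[A,B,C,c,E,F,G,H,D]
After op 3 (rotate(-2)): offset=7, physical=[A,B,C,c,E,F,G,H,D], logical=[H,D,A,B,C,c,E,F,G]
After op 4 (swap(8, 6)): offset=7, physical=[A,B,C,c,G,F,E,H,D], logical=[H,D,A,B,C,c,G,F,E]
After op 5 (rotate(+2)): offset=0, physical=[A,B,C,c,G,F,E,H,D], logical=[A,B,C,c,G,F,E,H,D]
After op 6 (rotate(-2)): offset=7, physical=[A,B,C,c,G,F,E,H,D], logical=[H,D,A,B,C,c,G,F,E]
After op 7 (rotate(+1)): offset=8, physical=[A,B,C,c,G,F,E,H,D], logical=[D,A,B,C,c,G,F,E,H]
After op 8 (replace(6, 'd')): offset=8, physical=[A,B,C,c,G,d,E,H,D], logical=[D,A,B,C,c,G,d,E,H]
After op 9 (rotate(-1)): offset=7, physical=[A,B,C,c,G,d,E,H,D], logical=[H,D,A,B,C,c,G,d,E]
After op 10 (rotate(+1)): offset=8, physical=[A,B,C,c,G,d,E,H,D], logical=[D,A,B,C,c,G,d,E,H]
After op 11 (rotate(+2)): offset=1, physical=[A,B,C,c,G,d,E,H,D], logical=[B,C,c,G,d,E,H,D,A]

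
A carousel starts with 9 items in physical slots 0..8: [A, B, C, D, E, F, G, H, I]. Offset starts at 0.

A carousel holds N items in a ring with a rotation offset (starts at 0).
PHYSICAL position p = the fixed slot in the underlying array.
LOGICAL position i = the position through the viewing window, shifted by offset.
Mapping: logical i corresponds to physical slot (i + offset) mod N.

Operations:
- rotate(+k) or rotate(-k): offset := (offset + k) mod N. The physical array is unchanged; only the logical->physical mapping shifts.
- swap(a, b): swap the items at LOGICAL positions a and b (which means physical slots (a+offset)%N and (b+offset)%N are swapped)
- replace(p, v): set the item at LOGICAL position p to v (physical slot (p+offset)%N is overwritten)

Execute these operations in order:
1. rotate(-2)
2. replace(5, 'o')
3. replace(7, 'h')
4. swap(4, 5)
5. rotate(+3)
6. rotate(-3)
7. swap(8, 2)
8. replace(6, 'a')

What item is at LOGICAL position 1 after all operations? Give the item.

Answer: I

Derivation:
After op 1 (rotate(-2)): offset=7, physical=[A,B,C,D,E,F,G,H,I], logical=[H,I,A,B,C,D,E,F,G]
After op 2 (replace(5, 'o')): offset=7, physical=[A,B,C,o,E,F,G,H,I], logical=[H,I,A,B,C,o,E,F,G]
After op 3 (replace(7, 'h')): offset=7, physical=[A,B,C,o,E,h,G,H,I], logical=[H,I,A,B,C,o,E,h,G]
After op 4 (swap(4, 5)): offset=7, physical=[A,B,o,C,E,h,G,H,I], logical=[H,I,A,B,o,C,E,h,G]
After op 5 (rotate(+3)): offset=1, physical=[A,B,o,C,E,h,G,H,I], logical=[B,o,C,E,h,G,H,I,A]
After op 6 (rotate(-3)): offset=7, physical=[A,B,o,C,E,h,G,H,I], logical=[H,I,A,B,o,C,E,h,G]
After op 7 (swap(8, 2)): offset=7, physical=[G,B,o,C,E,h,A,H,I], logical=[H,I,G,B,o,C,E,h,A]
After op 8 (replace(6, 'a')): offset=7, physical=[G,B,o,C,a,h,A,H,I], logical=[H,I,G,B,o,C,a,h,A]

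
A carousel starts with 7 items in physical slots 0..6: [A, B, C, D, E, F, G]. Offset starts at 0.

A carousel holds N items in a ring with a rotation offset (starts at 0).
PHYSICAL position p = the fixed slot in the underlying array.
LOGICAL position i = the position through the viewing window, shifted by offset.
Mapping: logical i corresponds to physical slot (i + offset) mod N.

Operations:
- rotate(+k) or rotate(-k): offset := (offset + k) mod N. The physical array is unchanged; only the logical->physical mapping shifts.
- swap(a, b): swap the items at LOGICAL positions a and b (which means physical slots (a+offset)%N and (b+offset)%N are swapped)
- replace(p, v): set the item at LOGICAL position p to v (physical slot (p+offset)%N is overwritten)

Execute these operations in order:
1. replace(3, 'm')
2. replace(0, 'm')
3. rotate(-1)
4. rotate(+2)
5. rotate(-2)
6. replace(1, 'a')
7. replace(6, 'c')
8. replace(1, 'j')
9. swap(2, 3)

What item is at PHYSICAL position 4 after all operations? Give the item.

After op 1 (replace(3, 'm')): offset=0, physical=[A,B,C,m,E,F,G], logical=[A,B,C,m,E,F,G]
After op 2 (replace(0, 'm')): offset=0, physical=[m,B,C,m,E,F,G], logical=[m,B,C,m,E,F,G]
After op 3 (rotate(-1)): offset=6, physical=[m,B,C,m,E,F,G], logical=[G,m,B,C,m,E,F]
After op 4 (rotate(+2)): offset=1, physical=[m,B,C,m,E,F,G], logical=[B,C,m,E,F,G,m]
After op 5 (rotate(-2)): offset=6, physical=[m,B,C,m,E,F,G], logical=[G,m,B,C,m,E,F]
After op 6 (replace(1, 'a')): offset=6, physical=[a,B,C,m,E,F,G], logical=[G,a,B,C,m,E,F]
After op 7 (replace(6, 'c')): offset=6, physical=[a,B,C,m,E,c,G], logical=[G,a,B,C,m,E,c]
After op 8 (replace(1, 'j')): offset=6, physical=[j,B,C,m,E,c,G], logical=[G,j,B,C,m,E,c]
After op 9 (swap(2, 3)): offset=6, physical=[j,C,B,m,E,c,G], logical=[G,j,C,B,m,E,c]

Answer: E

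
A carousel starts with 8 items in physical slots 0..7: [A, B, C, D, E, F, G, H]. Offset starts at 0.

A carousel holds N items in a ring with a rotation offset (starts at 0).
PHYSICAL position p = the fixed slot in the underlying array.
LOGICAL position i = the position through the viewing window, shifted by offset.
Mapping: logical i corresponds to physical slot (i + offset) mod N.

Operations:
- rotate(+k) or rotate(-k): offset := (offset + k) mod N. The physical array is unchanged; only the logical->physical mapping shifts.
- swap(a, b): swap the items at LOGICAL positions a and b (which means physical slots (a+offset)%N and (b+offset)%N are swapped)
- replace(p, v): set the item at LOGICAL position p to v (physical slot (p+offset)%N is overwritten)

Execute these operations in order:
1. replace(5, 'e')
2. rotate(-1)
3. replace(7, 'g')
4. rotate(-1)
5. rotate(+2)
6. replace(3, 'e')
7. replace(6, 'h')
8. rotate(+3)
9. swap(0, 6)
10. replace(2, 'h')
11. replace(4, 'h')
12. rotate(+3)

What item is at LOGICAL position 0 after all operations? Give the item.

After op 1 (replace(5, 'e')): offset=0, physical=[A,B,C,D,E,e,G,H], logical=[A,B,C,D,E,e,G,H]
After op 2 (rotate(-1)): offset=7, physical=[A,B,C,D,E,e,G,H], logical=[H,A,B,C,D,E,e,G]
After op 3 (replace(7, 'g')): offset=7, physical=[A,B,C,D,E,e,g,H], logical=[H,A,B,C,D,E,e,g]
After op 4 (rotate(-1)): offset=6, physical=[A,B,C,D,E,e,g,H], logical=[g,H,A,B,C,D,E,e]
After op 5 (rotate(+2)): offset=0, physical=[A,B,C,D,E,e,g,H], logical=[A,B,C,D,E,e,g,H]
After op 6 (replace(3, 'e')): offset=0, physical=[A,B,C,e,E,e,g,H], logical=[A,B,C,e,E,e,g,H]
After op 7 (replace(6, 'h')): offset=0, physical=[A,B,C,e,E,e,h,H], logical=[A,B,C,e,E,e,h,H]
After op 8 (rotate(+3)): offset=3, physical=[A,B,C,e,E,e,h,H], logical=[e,E,e,h,H,A,B,C]
After op 9 (swap(0, 6)): offset=3, physical=[A,e,C,B,E,e,h,H], logical=[B,E,e,h,H,A,e,C]
After op 10 (replace(2, 'h')): offset=3, physical=[A,e,C,B,E,h,h,H], logical=[B,E,h,h,H,A,e,C]
After op 11 (replace(4, 'h')): offset=3, physical=[A,e,C,B,E,h,h,h], logical=[B,E,h,h,h,A,e,C]
After op 12 (rotate(+3)): offset=6, physical=[A,e,C,B,E,h,h,h], logical=[h,h,A,e,C,B,E,h]

Answer: h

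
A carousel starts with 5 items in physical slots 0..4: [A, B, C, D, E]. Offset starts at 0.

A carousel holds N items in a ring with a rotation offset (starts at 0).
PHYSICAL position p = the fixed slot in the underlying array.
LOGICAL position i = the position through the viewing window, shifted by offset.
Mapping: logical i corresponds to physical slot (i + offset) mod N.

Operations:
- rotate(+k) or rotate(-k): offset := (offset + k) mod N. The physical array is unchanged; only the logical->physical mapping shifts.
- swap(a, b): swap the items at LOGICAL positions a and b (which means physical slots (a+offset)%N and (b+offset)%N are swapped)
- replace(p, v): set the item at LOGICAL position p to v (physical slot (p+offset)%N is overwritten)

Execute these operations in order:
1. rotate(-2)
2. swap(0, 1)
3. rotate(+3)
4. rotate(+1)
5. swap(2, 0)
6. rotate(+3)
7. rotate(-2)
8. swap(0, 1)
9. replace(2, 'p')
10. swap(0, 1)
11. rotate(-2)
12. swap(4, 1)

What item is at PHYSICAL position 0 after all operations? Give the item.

Answer: D

Derivation:
After op 1 (rotate(-2)): offset=3, physical=[A,B,C,D,E], logical=[D,E,A,B,C]
After op 2 (swap(0, 1)): offset=3, physical=[A,B,C,E,D], logical=[E,D,A,B,C]
After op 3 (rotate(+3)): offset=1, physical=[A,B,C,E,D], logical=[B,C,E,D,A]
After op 4 (rotate(+1)): offset=2, physical=[A,B,C,E,D], logical=[C,E,D,A,B]
After op 5 (swap(2, 0)): offset=2, physical=[A,B,D,E,C], logical=[D,E,C,A,B]
After op 6 (rotate(+3)): offset=0, physical=[A,B,D,E,C], logical=[A,B,D,E,C]
After op 7 (rotate(-2)): offset=3, physical=[A,B,D,E,C], logical=[E,C,A,B,D]
After op 8 (swap(0, 1)): offset=3, physical=[A,B,D,C,E], logical=[C,E,A,B,D]
After op 9 (replace(2, 'p')): offset=3, physical=[p,B,D,C,E], logical=[C,E,p,B,D]
After op 10 (swap(0, 1)): offset=3, physical=[p,B,D,E,C], logical=[E,C,p,B,D]
After op 11 (rotate(-2)): offset=1, physical=[p,B,D,E,C], logical=[B,D,E,C,p]
After op 12 (swap(4, 1)): offset=1, physical=[D,B,p,E,C], logical=[B,p,E,C,D]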